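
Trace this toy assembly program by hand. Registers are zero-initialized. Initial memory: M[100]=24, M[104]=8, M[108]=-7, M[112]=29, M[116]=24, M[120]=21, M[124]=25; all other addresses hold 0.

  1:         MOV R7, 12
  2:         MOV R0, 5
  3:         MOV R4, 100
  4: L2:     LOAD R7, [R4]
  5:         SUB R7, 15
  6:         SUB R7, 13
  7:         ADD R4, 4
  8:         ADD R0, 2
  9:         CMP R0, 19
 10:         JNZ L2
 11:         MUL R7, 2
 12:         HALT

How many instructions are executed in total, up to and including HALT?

54

MOV R7, 12 → R7=12
MOV R0, 5 → R0=5
MOV R4, 100 → R4=100
LOAD R7, [R4] → R7=M[100]=24
SUB R7, 15 → R7=24-15=9
SUB R7, 13 → R7=9-13=-4
ADD R4, 4 → R4=100+4=104
ADD R0, 2 → R0=5+2=7
CMP R0, 19  (cmp 7,19)
JNZ L2: taken
LOAD R7, [R4] → R7=M[104]=8
SUB R7, 15 → R7=8-15=-7
SUB R7, 13 → R7=(-7)-13=-20
ADD R4, 4 → R4=104+4=108
ADD R0, 2 → R0=7+2=9
CMP R0, 19  (cmp 9,19)
JNZ L2: taken
LOAD R7, [R4] → R7=M[108]=-7
SUB R7, 15 → R7=(-7)-15=-22
SUB R7, 13 → R7=(-22)-13=-35
ADD R4, 4 → R4=108+4=112
ADD R0, 2 → R0=9+2=11
CMP R0, 19  (cmp 11,19)
JNZ L2: taken
LOAD R7, [R4] → R7=M[112]=29
SUB R7, 15 → R7=29-15=14
SUB R7, 13 → R7=14-13=1
ADD R4, 4 → R4=112+4=116
ADD R0, 2 → R0=11+2=13
CMP R0, 19  (cmp 13,19)
JNZ L2: taken
LOAD R7, [R4] → R7=M[116]=24
SUB R7, 15 → R7=24-15=9
SUB R7, 13 → R7=9-13=-4
ADD R4, 4 → R4=116+4=120
ADD R0, 2 → R0=13+2=15
CMP R0, 19  (cmp 15,19)
JNZ L2: taken
LOAD R7, [R4] → R7=M[120]=21
SUB R7, 15 → R7=21-15=6
SUB R7, 13 → R7=6-13=-7
ADD R4, 4 → R4=120+4=124
ADD R0, 2 → R0=15+2=17
CMP R0, 19  (cmp 17,19)
JNZ L2: taken
LOAD R7, [R4] → R7=M[124]=25
SUB R7, 15 → R7=25-15=10
SUB R7, 13 → R7=10-13=-3
ADD R4, 4 → R4=124+4=128
ADD R0, 2 → R0=17+2=19
CMP R0, 19  (cmp 19,19)
JNZ L2: not taken
MUL R7, 2 → R7=(-3)*2=-6
halt.
Total executed instructions: 54.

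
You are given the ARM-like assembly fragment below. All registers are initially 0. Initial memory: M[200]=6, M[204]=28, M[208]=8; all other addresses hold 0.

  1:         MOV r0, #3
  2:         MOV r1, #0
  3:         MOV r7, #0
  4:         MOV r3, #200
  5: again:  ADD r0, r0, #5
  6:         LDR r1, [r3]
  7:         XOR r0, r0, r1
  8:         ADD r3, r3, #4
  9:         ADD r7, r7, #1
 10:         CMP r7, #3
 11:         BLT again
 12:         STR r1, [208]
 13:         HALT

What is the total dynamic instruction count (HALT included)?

27

after MOV r0, #3: r0=3
after MOV r1, #0: r1=0
after MOV r7, #0: r7=0
after MOV r3, #200: r3=200
after ADD r0, r0, #5: r0=3+5=8
after LDR r1, [r3]: r1=M[200]=6
after XOR r0, r0, r1: r0=8^6=14
after ADD r3, r3, #4: r3=200+4=204
after ADD r7, r7, #1: r7=0+1=1
CMP r7, #3  (cmp 1,3)
BLT again: taken
after ADD r0, r0, #5: r0=14+5=19
after LDR r1, [r3]: r1=M[204]=28
after XOR r0, r0, r1: r0=19^28=15
after ADD r3, r3, #4: r3=204+4=208
after ADD r7, r7, #1: r7=1+1=2
CMP r7, #3  (cmp 2,3)
BLT again: taken
after ADD r0, r0, #5: r0=15+5=20
after LDR r1, [r3]: r1=M[208]=8
after XOR r0, r0, r1: r0=20^8=28
after ADD r3, r3, #4: r3=208+4=212
after ADD r7, r7, #1: r7=2+1=3
CMP r7, #3  (cmp 3,3)
BLT again: not taken
STR r1, [208] → M[208]=8
halt.
Total executed instructions: 27.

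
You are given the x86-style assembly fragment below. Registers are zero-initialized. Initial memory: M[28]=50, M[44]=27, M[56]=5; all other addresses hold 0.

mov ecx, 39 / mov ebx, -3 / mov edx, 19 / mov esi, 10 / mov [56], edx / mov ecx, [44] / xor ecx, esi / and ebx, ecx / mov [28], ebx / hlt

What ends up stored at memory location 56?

19

ecx=39
ebx=-3
edx=19
esi=10
mov [56], edx → M[56]=19
ecx=M[44]=27
ecx=27^10=17
ebx=(-3)&17=17
mov [28], ebx → M[28]=17
halt.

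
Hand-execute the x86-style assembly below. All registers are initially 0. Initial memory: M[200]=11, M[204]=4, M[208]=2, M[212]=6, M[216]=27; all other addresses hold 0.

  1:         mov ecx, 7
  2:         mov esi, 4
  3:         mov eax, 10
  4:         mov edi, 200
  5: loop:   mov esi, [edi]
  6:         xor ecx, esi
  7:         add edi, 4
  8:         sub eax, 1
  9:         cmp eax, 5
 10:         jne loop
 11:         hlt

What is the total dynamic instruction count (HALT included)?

ecx=7
esi=4
eax=10
edi=200
esi=M[200]=11
ecx=7^11=12
edi=200+4=204
eax=10-1=9
cmp eax, 5  (cmp 9,5)
jne loop: taken
esi=M[204]=4
ecx=12^4=8
edi=204+4=208
eax=9-1=8
cmp eax, 5  (cmp 8,5)
jne loop: taken
esi=M[208]=2
ecx=8^2=10
edi=208+4=212
eax=8-1=7
cmp eax, 5  (cmp 7,5)
jne loop: taken
esi=M[212]=6
ecx=10^6=12
edi=212+4=216
eax=7-1=6
cmp eax, 5  (cmp 6,5)
jne loop: taken
esi=M[216]=27
ecx=12^27=23
edi=216+4=220
eax=6-1=5
cmp eax, 5  (cmp 5,5)
jne loop: not taken
halt.
Total executed instructions: 35.

35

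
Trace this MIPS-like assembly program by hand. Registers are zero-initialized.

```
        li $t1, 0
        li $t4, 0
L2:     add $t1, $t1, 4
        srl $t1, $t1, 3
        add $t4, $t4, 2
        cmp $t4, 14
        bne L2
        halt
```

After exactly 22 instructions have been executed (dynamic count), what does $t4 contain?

$t1=0
$t4=0
$t1=0+4=4
$t1=4>>3=0
$t4=0+2=2
cmp $t4, 14  (cmp 2,14)
bne L2: taken
$t1=0+4=4
$t1=4>>3=0
$t4=2+2=4
cmp $t4, 14  (cmp 4,14)
bne L2: taken
$t1=0+4=4
$t1=4>>3=0
$t4=4+2=6
cmp $t4, 14  (cmp 6,14)
bne L2: taken
$t1=0+4=4
$t1=4>>3=0
$t4=6+2=8
cmp $t4, 14  (cmp 8,14)
bne L2: taken
After step 22: $t4 = 8.

8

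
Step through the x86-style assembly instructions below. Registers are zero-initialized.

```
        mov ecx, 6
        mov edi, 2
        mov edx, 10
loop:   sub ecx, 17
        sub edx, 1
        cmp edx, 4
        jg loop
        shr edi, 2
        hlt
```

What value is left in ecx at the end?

-96

after mov ecx, 6: ecx=6
after mov edi, 2: edi=2
after mov edx, 10: edx=10
after sub ecx, 17: ecx=6-17=-11
after sub edx, 1: edx=10-1=9
cmp edx, 4  (cmp 9,4)
jg loop: taken
after sub ecx, 17: ecx=(-11)-17=-28
after sub edx, 1: edx=9-1=8
cmp edx, 4  (cmp 8,4)
jg loop: taken
after sub ecx, 17: ecx=(-28)-17=-45
after sub edx, 1: edx=8-1=7
cmp edx, 4  (cmp 7,4)
jg loop: taken
after sub ecx, 17: ecx=(-45)-17=-62
after sub edx, 1: edx=7-1=6
cmp edx, 4  (cmp 6,4)
jg loop: taken
after sub ecx, 17: ecx=(-62)-17=-79
after sub edx, 1: edx=6-1=5
cmp edx, 4  (cmp 5,4)
jg loop: taken
after sub ecx, 17: ecx=(-79)-17=-96
after sub edx, 1: edx=5-1=4
cmp edx, 4  (cmp 4,4)
jg loop: not taken
after shr edi, 2: edi=2>>2=0
halt.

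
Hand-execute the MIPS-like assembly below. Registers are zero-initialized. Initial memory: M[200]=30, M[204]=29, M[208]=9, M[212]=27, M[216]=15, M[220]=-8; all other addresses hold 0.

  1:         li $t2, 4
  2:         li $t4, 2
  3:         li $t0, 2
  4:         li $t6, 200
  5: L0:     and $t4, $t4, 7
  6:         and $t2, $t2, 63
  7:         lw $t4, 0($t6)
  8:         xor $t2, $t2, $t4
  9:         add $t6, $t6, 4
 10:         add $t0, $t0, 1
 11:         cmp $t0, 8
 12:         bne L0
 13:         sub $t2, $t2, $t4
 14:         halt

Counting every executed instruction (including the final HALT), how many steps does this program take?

54

$t2=4
$t4=2
$t0=2
$t6=200
$t4=2&7=2
$t2=4&63=4
$t4=M[200]=30
$t2=4^30=26
$t6=200+4=204
$t0=2+1=3
cmp $t0, 8  (cmp 3,8)
bne L0: taken
$t4=30&7=6
$t2=26&63=26
$t4=M[204]=29
$t2=26^29=7
$t6=204+4=208
$t0=3+1=4
cmp $t0, 8  (cmp 4,8)
bne L0: taken
$t4=29&7=5
$t2=7&63=7
$t4=M[208]=9
$t2=7^9=14
$t6=208+4=212
$t0=4+1=5
cmp $t0, 8  (cmp 5,8)
bne L0: taken
$t4=9&7=1
$t2=14&63=14
$t4=M[212]=27
$t2=14^27=21
$t6=212+4=216
$t0=5+1=6
cmp $t0, 8  (cmp 6,8)
bne L0: taken
$t4=27&7=3
$t2=21&63=21
$t4=M[216]=15
$t2=21^15=26
$t6=216+4=220
$t0=6+1=7
cmp $t0, 8  (cmp 7,8)
bne L0: taken
$t4=15&7=7
$t2=26&63=26
$t4=M[220]=-8
$t2=26^(-8)=-30
$t6=220+4=224
$t0=7+1=8
cmp $t0, 8  (cmp 8,8)
bne L0: not taken
$t2=(-30)-(-8)=-22
halt.
Total executed instructions: 54.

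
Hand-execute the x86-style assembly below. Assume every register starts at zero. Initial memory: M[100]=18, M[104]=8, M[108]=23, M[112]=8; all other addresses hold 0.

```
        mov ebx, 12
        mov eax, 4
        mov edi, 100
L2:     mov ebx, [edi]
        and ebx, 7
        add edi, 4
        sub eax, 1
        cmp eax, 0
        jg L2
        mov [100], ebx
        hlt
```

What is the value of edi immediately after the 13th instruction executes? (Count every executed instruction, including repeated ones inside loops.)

ebx=12
eax=4
edi=100
ebx=M[100]=18
ebx=18&7=2
edi=100+4=104
eax=4-1=3
cmp eax, 0  (cmp 3,0)
jg L2: taken
ebx=M[104]=8
ebx=8&7=0
edi=104+4=108
eax=3-1=2
After step 13: edi = 108.

108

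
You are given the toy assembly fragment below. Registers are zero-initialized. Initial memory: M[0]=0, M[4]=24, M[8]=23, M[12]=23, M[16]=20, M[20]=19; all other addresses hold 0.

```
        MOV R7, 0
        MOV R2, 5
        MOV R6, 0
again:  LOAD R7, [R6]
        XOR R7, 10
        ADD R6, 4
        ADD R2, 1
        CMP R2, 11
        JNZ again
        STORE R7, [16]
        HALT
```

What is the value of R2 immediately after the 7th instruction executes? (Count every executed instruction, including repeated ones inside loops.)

6

R7=0
R2=5
R6=0
R7=M[0]=0
R7=0^10=10
R6=0+4=4
R2=5+1=6
After step 7: R2 = 6.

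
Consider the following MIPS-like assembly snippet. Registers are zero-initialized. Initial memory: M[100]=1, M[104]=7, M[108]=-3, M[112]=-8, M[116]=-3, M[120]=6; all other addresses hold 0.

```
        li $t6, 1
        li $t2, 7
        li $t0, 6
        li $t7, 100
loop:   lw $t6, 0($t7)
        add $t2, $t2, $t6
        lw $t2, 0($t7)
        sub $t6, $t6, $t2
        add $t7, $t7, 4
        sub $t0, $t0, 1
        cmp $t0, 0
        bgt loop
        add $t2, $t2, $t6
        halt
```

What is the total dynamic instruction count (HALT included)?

li $t6, 1 → $t6=1
li $t2, 7 → $t2=7
li $t0, 6 → $t0=6
li $t7, 100 → $t7=100
lw $t6, 0($t7) → $t6=M[100]=1
add $t2, $t2, $t6 → $t2=7+1=8
lw $t2, 0($t7) → $t2=M[100]=1
sub $t6, $t6, $t2 → $t6=1-1=0
add $t7, $t7, 4 → $t7=100+4=104
sub $t0, $t0, 1 → $t0=6-1=5
cmp $t0, 0  (cmp 5,0)
bgt loop: taken
lw $t6, 0($t7) → $t6=M[104]=7
add $t2, $t2, $t6 → $t2=1+7=8
lw $t2, 0($t7) → $t2=M[104]=7
sub $t6, $t6, $t2 → $t6=7-7=0
add $t7, $t7, 4 → $t7=104+4=108
sub $t0, $t0, 1 → $t0=5-1=4
cmp $t0, 0  (cmp 4,0)
bgt loop: taken
lw $t6, 0($t7) → $t6=M[108]=-3
add $t2, $t2, $t6 → $t2=7+(-3)=4
lw $t2, 0($t7) → $t2=M[108]=-3
sub $t6, $t6, $t2 → $t6=(-3)-(-3)=0
add $t7, $t7, 4 → $t7=108+4=112
sub $t0, $t0, 1 → $t0=4-1=3
cmp $t0, 0  (cmp 3,0)
bgt loop: taken
lw $t6, 0($t7) → $t6=M[112]=-8
add $t2, $t2, $t6 → $t2=(-3)+(-8)=-11
lw $t2, 0($t7) → $t2=M[112]=-8
sub $t6, $t6, $t2 → $t6=(-8)-(-8)=0
add $t7, $t7, 4 → $t7=112+4=116
sub $t0, $t0, 1 → $t0=3-1=2
cmp $t0, 0  (cmp 2,0)
bgt loop: taken
lw $t6, 0($t7) → $t6=M[116]=-3
add $t2, $t2, $t6 → $t2=(-8)+(-3)=-11
lw $t2, 0($t7) → $t2=M[116]=-3
sub $t6, $t6, $t2 → $t6=(-3)-(-3)=0
add $t7, $t7, 4 → $t7=116+4=120
sub $t0, $t0, 1 → $t0=2-1=1
cmp $t0, 0  (cmp 1,0)
bgt loop: taken
lw $t6, 0($t7) → $t6=M[120]=6
add $t2, $t2, $t6 → $t2=(-3)+6=3
lw $t2, 0($t7) → $t2=M[120]=6
sub $t6, $t6, $t2 → $t6=6-6=0
add $t7, $t7, 4 → $t7=120+4=124
sub $t0, $t0, 1 → $t0=1-1=0
cmp $t0, 0  (cmp 0,0)
bgt loop: not taken
add $t2, $t2, $t6 → $t2=6+0=6
halt.
Total executed instructions: 54.

54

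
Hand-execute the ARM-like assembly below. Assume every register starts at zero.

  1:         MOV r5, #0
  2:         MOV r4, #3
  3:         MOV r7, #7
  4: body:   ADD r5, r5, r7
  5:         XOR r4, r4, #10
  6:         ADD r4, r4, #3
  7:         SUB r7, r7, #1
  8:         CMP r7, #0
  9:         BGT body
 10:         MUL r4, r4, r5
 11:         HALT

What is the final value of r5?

28

r5=0
r4=3
r7=7
r5=0+7=7
r4=3^10=9
r4=9+3=12
r7=7-1=6
CMP r7, #0  (cmp 6,0)
BGT body: taken
r5=7+6=13
r4=12^10=6
r4=6+3=9
r7=6-1=5
CMP r7, #0  (cmp 5,0)
BGT body: taken
r5=13+5=18
r4=9^10=3
r4=3+3=6
r7=5-1=4
CMP r7, #0  (cmp 4,0)
BGT body: taken
r5=18+4=22
r4=6^10=12
r4=12+3=15
r7=4-1=3
CMP r7, #0  (cmp 3,0)
BGT body: taken
r5=22+3=25
r4=15^10=5
r4=5+3=8
r7=3-1=2
CMP r7, #0  (cmp 2,0)
BGT body: taken
r5=25+2=27
r4=8^10=2
r4=2+3=5
r7=2-1=1
CMP r7, #0  (cmp 1,0)
BGT body: taken
r5=27+1=28
r4=5^10=15
r4=15+3=18
r7=1-1=0
CMP r7, #0  (cmp 0,0)
BGT body: not taken
r4=18*28=504
halt.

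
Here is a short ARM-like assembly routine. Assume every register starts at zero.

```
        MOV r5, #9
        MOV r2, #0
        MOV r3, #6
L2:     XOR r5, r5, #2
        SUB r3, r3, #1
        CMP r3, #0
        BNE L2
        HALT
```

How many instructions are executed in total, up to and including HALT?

28

MOV r5, #9 → r5=9
MOV r2, #0 → r2=0
MOV r3, #6 → r3=6
XOR r5, r5, #2 → r5=9^2=11
SUB r3, r3, #1 → r3=6-1=5
CMP r3, #0  (cmp 5,0)
BNE L2: taken
XOR r5, r5, #2 → r5=11^2=9
SUB r3, r3, #1 → r3=5-1=4
CMP r3, #0  (cmp 4,0)
BNE L2: taken
XOR r5, r5, #2 → r5=9^2=11
SUB r3, r3, #1 → r3=4-1=3
CMP r3, #0  (cmp 3,0)
BNE L2: taken
XOR r5, r5, #2 → r5=11^2=9
SUB r3, r3, #1 → r3=3-1=2
CMP r3, #0  (cmp 2,0)
BNE L2: taken
XOR r5, r5, #2 → r5=9^2=11
SUB r3, r3, #1 → r3=2-1=1
CMP r3, #0  (cmp 1,0)
BNE L2: taken
XOR r5, r5, #2 → r5=11^2=9
SUB r3, r3, #1 → r3=1-1=0
CMP r3, #0  (cmp 0,0)
BNE L2: not taken
halt.
Total executed instructions: 28.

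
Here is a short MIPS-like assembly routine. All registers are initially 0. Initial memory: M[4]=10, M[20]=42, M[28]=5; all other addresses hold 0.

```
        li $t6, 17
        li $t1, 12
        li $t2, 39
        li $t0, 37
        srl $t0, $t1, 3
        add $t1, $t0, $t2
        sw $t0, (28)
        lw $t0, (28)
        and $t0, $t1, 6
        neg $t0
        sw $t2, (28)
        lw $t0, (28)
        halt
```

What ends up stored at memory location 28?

li $t6, 17 → $t6=17
li $t1, 12 → $t1=12
li $t2, 39 → $t2=39
li $t0, 37 → $t0=37
srl $t0, $t1, 3 → $t0=12>>3=1
add $t1, $t0, $t2 → $t1=1+39=40
sw $t0, (28) → M[28]=1
lw $t0, (28) → $t0=M[28]=1
and $t0, $t1, 6 → $t0=40&6=0
neg $t0 → $t0=-(0)=0
sw $t2, (28) → M[28]=39
lw $t0, (28) → $t0=M[28]=39
halt.

39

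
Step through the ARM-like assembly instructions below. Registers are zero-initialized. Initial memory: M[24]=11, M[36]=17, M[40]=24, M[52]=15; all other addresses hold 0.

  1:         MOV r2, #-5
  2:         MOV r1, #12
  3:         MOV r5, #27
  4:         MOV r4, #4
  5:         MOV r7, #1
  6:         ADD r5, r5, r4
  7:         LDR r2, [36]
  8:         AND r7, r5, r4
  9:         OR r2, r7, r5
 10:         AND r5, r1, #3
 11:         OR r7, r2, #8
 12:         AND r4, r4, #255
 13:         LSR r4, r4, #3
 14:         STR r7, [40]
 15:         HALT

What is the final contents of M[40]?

after MOV r2, #-5: r2=-5
after MOV r1, #12: r1=12
after MOV r5, #27: r5=27
after MOV r4, #4: r4=4
after MOV r7, #1: r7=1
after ADD r5, r5, r4: r5=27+4=31
after LDR r2, [36]: r2=M[36]=17
after AND r7, r5, r4: r7=31&4=4
after OR r2, r7, r5: r2=4|31=31
after AND r5, r1, #3: r5=12&3=0
after OR r7, r2, #8: r7=31|8=31
after AND r4, r4, #255: r4=4&255=4
after LSR r4, r4, #3: r4=4>>3=0
STR r7, [40] → M[40]=31
halt.

31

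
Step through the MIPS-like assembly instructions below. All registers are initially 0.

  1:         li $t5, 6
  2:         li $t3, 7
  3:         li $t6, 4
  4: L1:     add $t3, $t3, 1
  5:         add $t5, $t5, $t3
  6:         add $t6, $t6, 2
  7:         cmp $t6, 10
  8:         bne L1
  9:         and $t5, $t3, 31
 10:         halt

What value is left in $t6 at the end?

10

li $t5, 6 → $t5=6
li $t3, 7 → $t3=7
li $t6, 4 → $t6=4
add $t3, $t3, 1 → $t3=7+1=8
add $t5, $t5, $t3 → $t5=6+8=14
add $t6, $t6, 2 → $t6=4+2=6
cmp $t6, 10  (cmp 6,10)
bne L1: taken
add $t3, $t3, 1 → $t3=8+1=9
add $t5, $t5, $t3 → $t5=14+9=23
add $t6, $t6, 2 → $t6=6+2=8
cmp $t6, 10  (cmp 8,10)
bne L1: taken
add $t3, $t3, 1 → $t3=9+1=10
add $t5, $t5, $t3 → $t5=23+10=33
add $t6, $t6, 2 → $t6=8+2=10
cmp $t6, 10  (cmp 10,10)
bne L1: not taken
and $t5, $t3, 31 → $t5=10&31=10
halt.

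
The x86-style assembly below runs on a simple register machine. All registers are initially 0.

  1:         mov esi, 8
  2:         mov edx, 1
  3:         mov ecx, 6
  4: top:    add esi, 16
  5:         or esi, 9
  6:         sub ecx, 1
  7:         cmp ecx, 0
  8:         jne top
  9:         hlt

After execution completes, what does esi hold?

105

after mov esi, 8: esi=8
after mov edx, 1: edx=1
after mov ecx, 6: ecx=6
after add esi, 16: esi=8+16=24
after or esi, 9: esi=24|9=25
after sub ecx, 1: ecx=6-1=5
cmp ecx, 0  (cmp 5,0)
jne top: taken
after add esi, 16: esi=25+16=41
after or esi, 9: esi=41|9=41
after sub ecx, 1: ecx=5-1=4
cmp ecx, 0  (cmp 4,0)
jne top: taken
after add esi, 16: esi=41+16=57
after or esi, 9: esi=57|9=57
after sub ecx, 1: ecx=4-1=3
cmp ecx, 0  (cmp 3,0)
jne top: taken
after add esi, 16: esi=57+16=73
after or esi, 9: esi=73|9=73
after sub ecx, 1: ecx=3-1=2
cmp ecx, 0  (cmp 2,0)
jne top: taken
after add esi, 16: esi=73+16=89
after or esi, 9: esi=89|9=89
after sub ecx, 1: ecx=2-1=1
cmp ecx, 0  (cmp 1,0)
jne top: taken
after add esi, 16: esi=89+16=105
after or esi, 9: esi=105|9=105
after sub ecx, 1: ecx=1-1=0
cmp ecx, 0  (cmp 0,0)
jne top: not taken
halt.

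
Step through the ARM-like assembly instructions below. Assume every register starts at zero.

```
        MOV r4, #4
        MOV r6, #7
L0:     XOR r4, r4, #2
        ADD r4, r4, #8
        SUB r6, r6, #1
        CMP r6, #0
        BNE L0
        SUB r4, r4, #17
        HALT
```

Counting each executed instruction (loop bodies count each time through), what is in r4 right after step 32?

52

MOV r4, #4 → r4=4
MOV r6, #7 → r6=7
XOR r4, r4, #2 → r4=4^2=6
ADD r4, r4, #8 → r4=6+8=14
SUB r6, r6, #1 → r6=7-1=6
CMP r6, #0  (cmp 6,0)
BNE L0: taken
XOR r4, r4, #2 → r4=14^2=12
ADD r4, r4, #8 → r4=12+8=20
SUB r6, r6, #1 → r6=6-1=5
CMP r6, #0  (cmp 5,0)
BNE L0: taken
XOR r4, r4, #2 → r4=20^2=22
ADD r4, r4, #8 → r4=22+8=30
SUB r6, r6, #1 → r6=5-1=4
CMP r6, #0  (cmp 4,0)
BNE L0: taken
XOR r4, r4, #2 → r4=30^2=28
ADD r4, r4, #8 → r4=28+8=36
SUB r6, r6, #1 → r6=4-1=3
CMP r6, #0  (cmp 3,0)
BNE L0: taken
XOR r4, r4, #2 → r4=36^2=38
ADD r4, r4, #8 → r4=38+8=46
SUB r6, r6, #1 → r6=3-1=2
CMP r6, #0  (cmp 2,0)
BNE L0: taken
XOR r4, r4, #2 → r4=46^2=44
ADD r4, r4, #8 → r4=44+8=52
SUB r6, r6, #1 → r6=2-1=1
CMP r6, #0  (cmp 1,0)
BNE L0: taken
After step 32: r4 = 52.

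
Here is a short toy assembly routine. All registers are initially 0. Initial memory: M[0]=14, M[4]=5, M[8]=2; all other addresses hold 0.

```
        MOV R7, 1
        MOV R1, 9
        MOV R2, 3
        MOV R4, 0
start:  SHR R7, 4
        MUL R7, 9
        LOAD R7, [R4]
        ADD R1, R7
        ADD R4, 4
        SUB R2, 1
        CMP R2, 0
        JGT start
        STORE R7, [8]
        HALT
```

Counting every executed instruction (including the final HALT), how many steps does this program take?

MOV R7, 1 → R7=1
MOV R1, 9 → R1=9
MOV R2, 3 → R2=3
MOV R4, 0 → R4=0
SHR R7, 4 → R7=1>>4=0
MUL R7, 9 → R7=0*9=0
LOAD R7, [R4] → R7=M[0]=14
ADD R1, R7 → R1=9+14=23
ADD R4, 4 → R4=0+4=4
SUB R2, 1 → R2=3-1=2
CMP R2, 0  (cmp 2,0)
JGT start: taken
SHR R7, 4 → R7=14>>4=0
MUL R7, 9 → R7=0*9=0
LOAD R7, [R4] → R7=M[4]=5
ADD R1, R7 → R1=23+5=28
ADD R4, 4 → R4=4+4=8
SUB R2, 1 → R2=2-1=1
CMP R2, 0  (cmp 1,0)
JGT start: taken
SHR R7, 4 → R7=5>>4=0
MUL R7, 9 → R7=0*9=0
LOAD R7, [R4] → R7=M[8]=2
ADD R1, R7 → R1=28+2=30
ADD R4, 4 → R4=8+4=12
SUB R2, 1 → R2=1-1=0
CMP R2, 0  (cmp 0,0)
JGT start: not taken
STORE R7, [8] → M[8]=2
halt.
Total executed instructions: 30.

30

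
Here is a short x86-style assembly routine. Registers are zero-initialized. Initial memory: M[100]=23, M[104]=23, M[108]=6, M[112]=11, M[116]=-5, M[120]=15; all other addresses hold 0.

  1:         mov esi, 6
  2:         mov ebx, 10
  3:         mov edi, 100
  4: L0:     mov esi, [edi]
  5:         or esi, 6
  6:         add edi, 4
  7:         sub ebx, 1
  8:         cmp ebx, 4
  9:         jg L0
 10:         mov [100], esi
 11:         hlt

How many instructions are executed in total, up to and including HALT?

mov esi, 6 → esi=6
mov ebx, 10 → ebx=10
mov edi, 100 → edi=100
mov esi, [edi] → esi=M[100]=23
or esi, 6 → esi=23|6=23
add edi, 4 → edi=100+4=104
sub ebx, 1 → ebx=10-1=9
cmp ebx, 4  (cmp 9,4)
jg L0: taken
mov esi, [edi] → esi=M[104]=23
or esi, 6 → esi=23|6=23
add edi, 4 → edi=104+4=108
sub ebx, 1 → ebx=9-1=8
cmp ebx, 4  (cmp 8,4)
jg L0: taken
mov esi, [edi] → esi=M[108]=6
or esi, 6 → esi=6|6=6
add edi, 4 → edi=108+4=112
sub ebx, 1 → ebx=8-1=7
cmp ebx, 4  (cmp 7,4)
jg L0: taken
mov esi, [edi] → esi=M[112]=11
or esi, 6 → esi=11|6=15
add edi, 4 → edi=112+4=116
sub ebx, 1 → ebx=7-1=6
cmp ebx, 4  (cmp 6,4)
jg L0: taken
mov esi, [edi] → esi=M[116]=-5
or esi, 6 → esi=(-5)|6=-1
add edi, 4 → edi=116+4=120
sub ebx, 1 → ebx=6-1=5
cmp ebx, 4  (cmp 5,4)
jg L0: taken
mov esi, [edi] → esi=M[120]=15
or esi, 6 → esi=15|6=15
add edi, 4 → edi=120+4=124
sub ebx, 1 → ebx=5-1=4
cmp ebx, 4  (cmp 4,4)
jg L0: not taken
mov [100], esi → M[100]=15
halt.
Total executed instructions: 41.

41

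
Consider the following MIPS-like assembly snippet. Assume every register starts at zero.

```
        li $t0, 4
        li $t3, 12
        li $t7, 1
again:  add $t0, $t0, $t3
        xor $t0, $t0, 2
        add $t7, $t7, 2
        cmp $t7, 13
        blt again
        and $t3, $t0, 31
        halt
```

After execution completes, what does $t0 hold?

li $t0, 4 → $t0=4
li $t3, 12 → $t3=12
li $t7, 1 → $t7=1
add $t0, $t0, $t3 → $t0=4+12=16
xor $t0, $t0, 2 → $t0=16^2=18
add $t7, $t7, 2 → $t7=1+2=3
cmp $t7, 13  (cmp 3,13)
blt again: taken
add $t0, $t0, $t3 → $t0=18+12=30
xor $t0, $t0, 2 → $t0=30^2=28
add $t7, $t7, 2 → $t7=3+2=5
cmp $t7, 13  (cmp 5,13)
blt again: taken
add $t0, $t0, $t3 → $t0=28+12=40
xor $t0, $t0, 2 → $t0=40^2=42
add $t7, $t7, 2 → $t7=5+2=7
cmp $t7, 13  (cmp 7,13)
blt again: taken
add $t0, $t0, $t3 → $t0=42+12=54
xor $t0, $t0, 2 → $t0=54^2=52
add $t7, $t7, 2 → $t7=7+2=9
cmp $t7, 13  (cmp 9,13)
blt again: taken
add $t0, $t0, $t3 → $t0=52+12=64
xor $t0, $t0, 2 → $t0=64^2=66
add $t7, $t7, 2 → $t7=9+2=11
cmp $t7, 13  (cmp 11,13)
blt again: taken
add $t0, $t0, $t3 → $t0=66+12=78
xor $t0, $t0, 2 → $t0=78^2=76
add $t7, $t7, 2 → $t7=11+2=13
cmp $t7, 13  (cmp 13,13)
blt again: not taken
and $t3, $t0, 31 → $t3=76&31=12
halt.

76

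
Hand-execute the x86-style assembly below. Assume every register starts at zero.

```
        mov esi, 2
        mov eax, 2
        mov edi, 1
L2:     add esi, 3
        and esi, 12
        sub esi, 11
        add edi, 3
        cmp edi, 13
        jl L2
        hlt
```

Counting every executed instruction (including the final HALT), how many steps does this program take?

28

after mov esi, 2: esi=2
after mov eax, 2: eax=2
after mov edi, 1: edi=1
after add esi, 3: esi=2+3=5
after and esi, 12: esi=5&12=4
after sub esi, 11: esi=4-11=-7
after add edi, 3: edi=1+3=4
cmp edi, 13  (cmp 4,13)
jl L2: taken
after add esi, 3: esi=(-7)+3=-4
after and esi, 12: esi=(-4)&12=12
after sub esi, 11: esi=12-11=1
after add edi, 3: edi=4+3=7
cmp edi, 13  (cmp 7,13)
jl L2: taken
after add esi, 3: esi=1+3=4
after and esi, 12: esi=4&12=4
after sub esi, 11: esi=4-11=-7
after add edi, 3: edi=7+3=10
cmp edi, 13  (cmp 10,13)
jl L2: taken
after add esi, 3: esi=(-7)+3=-4
after and esi, 12: esi=(-4)&12=12
after sub esi, 11: esi=12-11=1
after add edi, 3: edi=10+3=13
cmp edi, 13  (cmp 13,13)
jl L2: not taken
halt.
Total executed instructions: 28.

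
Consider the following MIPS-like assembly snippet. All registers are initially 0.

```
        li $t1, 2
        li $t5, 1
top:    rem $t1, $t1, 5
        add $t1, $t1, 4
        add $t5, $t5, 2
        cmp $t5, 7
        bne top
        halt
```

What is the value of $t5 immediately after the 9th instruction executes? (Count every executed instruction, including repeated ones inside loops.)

3

after li $t1, 2: $t1=2
after li $t5, 1: $t5=1
after rem $t1, $t1, 5: $t1=2%5=2
after add $t1, $t1, 4: $t1=2+4=6
after add $t5, $t5, 2: $t5=1+2=3
cmp $t5, 7  (cmp 3,7)
bne top: taken
after rem $t1, $t1, 5: $t1=6%5=1
after add $t1, $t1, 4: $t1=1+4=5
After step 9: $t5 = 3.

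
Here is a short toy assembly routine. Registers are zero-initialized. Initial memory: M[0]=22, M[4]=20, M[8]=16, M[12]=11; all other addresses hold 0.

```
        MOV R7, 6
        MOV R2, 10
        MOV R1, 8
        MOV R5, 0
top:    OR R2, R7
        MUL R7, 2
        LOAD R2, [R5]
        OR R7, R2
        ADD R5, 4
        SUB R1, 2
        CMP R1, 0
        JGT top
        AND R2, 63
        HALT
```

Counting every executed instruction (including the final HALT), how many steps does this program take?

after MOV R7, 6: R7=6
after MOV R2, 10: R2=10
after MOV R1, 8: R1=8
after MOV R5, 0: R5=0
after OR R2, R7: R2=10|6=14
after MUL R7, 2: R7=6*2=12
after LOAD R2, [R5]: R2=M[0]=22
after OR R7, R2: R7=12|22=30
after ADD R5, 4: R5=0+4=4
after SUB R1, 2: R1=8-2=6
CMP R1, 0  (cmp 6,0)
JGT top: taken
after OR R2, R7: R2=22|30=30
after MUL R7, 2: R7=30*2=60
after LOAD R2, [R5]: R2=M[4]=20
after OR R7, R2: R7=60|20=60
after ADD R5, 4: R5=4+4=8
after SUB R1, 2: R1=6-2=4
CMP R1, 0  (cmp 4,0)
JGT top: taken
after OR R2, R7: R2=20|60=60
after MUL R7, 2: R7=60*2=120
after LOAD R2, [R5]: R2=M[8]=16
after OR R7, R2: R7=120|16=120
after ADD R5, 4: R5=8+4=12
after SUB R1, 2: R1=4-2=2
CMP R1, 0  (cmp 2,0)
JGT top: taken
after OR R2, R7: R2=16|120=120
after MUL R7, 2: R7=120*2=240
after LOAD R2, [R5]: R2=M[12]=11
after OR R7, R2: R7=240|11=251
after ADD R5, 4: R5=12+4=16
after SUB R1, 2: R1=2-2=0
CMP R1, 0  (cmp 0,0)
JGT top: not taken
after AND R2, 63: R2=11&63=11
halt.
Total executed instructions: 38.

38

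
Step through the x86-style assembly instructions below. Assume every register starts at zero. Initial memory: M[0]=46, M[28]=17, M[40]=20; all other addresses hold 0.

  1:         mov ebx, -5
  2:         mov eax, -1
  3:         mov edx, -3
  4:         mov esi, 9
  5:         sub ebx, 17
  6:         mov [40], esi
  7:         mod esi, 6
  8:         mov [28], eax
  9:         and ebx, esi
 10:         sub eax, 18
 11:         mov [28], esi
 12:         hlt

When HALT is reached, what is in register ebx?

after mov ebx, -5: ebx=-5
after mov eax, -1: eax=-1
after mov edx, -3: edx=-3
after mov esi, 9: esi=9
after sub ebx, 17: ebx=(-5)-17=-22
mov [40], esi → M[40]=9
after mod esi, 6: esi=9%6=3
mov [28], eax → M[28]=-1
after and ebx, esi: ebx=(-22)&3=2
after sub eax, 18: eax=(-1)-18=-19
mov [28], esi → M[28]=3
halt.

2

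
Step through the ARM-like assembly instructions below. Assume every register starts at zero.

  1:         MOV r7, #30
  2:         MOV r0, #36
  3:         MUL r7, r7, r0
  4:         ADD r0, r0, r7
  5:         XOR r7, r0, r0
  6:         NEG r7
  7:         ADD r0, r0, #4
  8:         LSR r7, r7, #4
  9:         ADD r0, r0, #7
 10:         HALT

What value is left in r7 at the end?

0

after MOV r7, #30: r7=30
after MOV r0, #36: r0=36
after MUL r7, r7, r0: r7=30*36=1080
after ADD r0, r0, r7: r0=36+1080=1116
after XOR r7, r0, r0: r7=1116^1116=0
after NEG r7: r7=-(0)=0
after ADD r0, r0, #4: r0=1116+4=1120
after LSR r7, r7, #4: r7=0>>4=0
after ADD r0, r0, #7: r0=1120+7=1127
halt.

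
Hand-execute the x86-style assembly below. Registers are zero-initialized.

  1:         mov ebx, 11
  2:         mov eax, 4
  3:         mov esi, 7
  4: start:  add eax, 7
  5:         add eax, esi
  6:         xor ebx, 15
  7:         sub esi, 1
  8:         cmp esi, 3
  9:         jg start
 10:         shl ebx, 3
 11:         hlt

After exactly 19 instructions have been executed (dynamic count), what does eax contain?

ebx=11
eax=4
esi=7
eax=4+7=11
eax=11+7=18
ebx=11^15=4
esi=7-1=6
cmp esi, 3  (cmp 6,3)
jg start: taken
eax=18+7=25
eax=25+6=31
ebx=4^15=11
esi=6-1=5
cmp esi, 3  (cmp 5,3)
jg start: taken
eax=31+7=38
eax=38+5=43
ebx=11^15=4
esi=5-1=4
After step 19: eax = 43.

43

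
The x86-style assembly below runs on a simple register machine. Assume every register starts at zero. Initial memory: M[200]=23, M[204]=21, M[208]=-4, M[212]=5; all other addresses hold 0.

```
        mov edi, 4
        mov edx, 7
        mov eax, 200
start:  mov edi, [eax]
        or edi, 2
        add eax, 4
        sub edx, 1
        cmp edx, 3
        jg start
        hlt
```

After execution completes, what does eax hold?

after mov edi, 4: edi=4
after mov edx, 7: edx=7
after mov eax, 200: eax=200
after mov edi, [eax]: edi=M[200]=23
after or edi, 2: edi=23|2=23
after add eax, 4: eax=200+4=204
after sub edx, 1: edx=7-1=6
cmp edx, 3  (cmp 6,3)
jg start: taken
after mov edi, [eax]: edi=M[204]=21
after or edi, 2: edi=21|2=23
after add eax, 4: eax=204+4=208
after sub edx, 1: edx=6-1=5
cmp edx, 3  (cmp 5,3)
jg start: taken
after mov edi, [eax]: edi=M[208]=-4
after or edi, 2: edi=(-4)|2=-2
after add eax, 4: eax=208+4=212
after sub edx, 1: edx=5-1=4
cmp edx, 3  (cmp 4,3)
jg start: taken
after mov edi, [eax]: edi=M[212]=5
after or edi, 2: edi=5|2=7
after add eax, 4: eax=212+4=216
after sub edx, 1: edx=4-1=3
cmp edx, 3  (cmp 3,3)
jg start: not taken
halt.

216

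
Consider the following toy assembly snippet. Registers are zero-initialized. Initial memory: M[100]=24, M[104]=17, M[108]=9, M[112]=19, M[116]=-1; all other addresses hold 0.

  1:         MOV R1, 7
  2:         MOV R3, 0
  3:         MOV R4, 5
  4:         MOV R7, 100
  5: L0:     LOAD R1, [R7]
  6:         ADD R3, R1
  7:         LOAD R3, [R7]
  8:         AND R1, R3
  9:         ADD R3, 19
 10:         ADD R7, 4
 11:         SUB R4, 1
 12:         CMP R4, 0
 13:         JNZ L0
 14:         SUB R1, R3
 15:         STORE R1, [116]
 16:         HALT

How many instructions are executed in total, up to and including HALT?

52

after MOV R1, 7: R1=7
after MOV R3, 0: R3=0
after MOV R4, 5: R4=5
after MOV R7, 100: R7=100
after LOAD R1, [R7]: R1=M[100]=24
after ADD R3, R1: R3=0+24=24
after LOAD R3, [R7]: R3=M[100]=24
after AND R1, R3: R1=24&24=24
after ADD R3, 19: R3=24+19=43
after ADD R7, 4: R7=100+4=104
after SUB R4, 1: R4=5-1=4
CMP R4, 0  (cmp 4,0)
JNZ L0: taken
after LOAD R1, [R7]: R1=M[104]=17
after ADD R3, R1: R3=43+17=60
after LOAD R3, [R7]: R3=M[104]=17
after AND R1, R3: R1=17&17=17
after ADD R3, 19: R3=17+19=36
after ADD R7, 4: R7=104+4=108
after SUB R4, 1: R4=4-1=3
CMP R4, 0  (cmp 3,0)
JNZ L0: taken
after LOAD R1, [R7]: R1=M[108]=9
after ADD R3, R1: R3=36+9=45
after LOAD R3, [R7]: R3=M[108]=9
after AND R1, R3: R1=9&9=9
after ADD R3, 19: R3=9+19=28
after ADD R7, 4: R7=108+4=112
after SUB R4, 1: R4=3-1=2
CMP R4, 0  (cmp 2,0)
JNZ L0: taken
after LOAD R1, [R7]: R1=M[112]=19
after ADD R3, R1: R3=28+19=47
after LOAD R3, [R7]: R3=M[112]=19
after AND R1, R3: R1=19&19=19
after ADD R3, 19: R3=19+19=38
after ADD R7, 4: R7=112+4=116
after SUB R4, 1: R4=2-1=1
CMP R4, 0  (cmp 1,0)
JNZ L0: taken
after LOAD R1, [R7]: R1=M[116]=-1
after ADD R3, R1: R3=38+(-1)=37
after LOAD R3, [R7]: R3=M[116]=-1
after AND R1, R3: R1=(-1)&(-1)=-1
after ADD R3, 19: R3=(-1)+19=18
after ADD R7, 4: R7=116+4=120
after SUB R4, 1: R4=1-1=0
CMP R4, 0  (cmp 0,0)
JNZ L0: not taken
after SUB R1, R3: R1=(-1)-18=-19
STORE R1, [116] → M[116]=-19
halt.
Total executed instructions: 52.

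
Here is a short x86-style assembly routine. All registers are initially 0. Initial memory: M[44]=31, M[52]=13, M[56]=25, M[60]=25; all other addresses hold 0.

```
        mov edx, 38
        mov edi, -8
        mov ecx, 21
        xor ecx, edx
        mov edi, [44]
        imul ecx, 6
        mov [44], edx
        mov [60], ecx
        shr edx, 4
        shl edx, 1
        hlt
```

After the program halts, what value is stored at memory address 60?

306

after mov edx, 38: edx=38
after mov edi, -8: edi=-8
after mov ecx, 21: ecx=21
after xor ecx, edx: ecx=21^38=51
after mov edi, [44]: edi=M[44]=31
after imul ecx, 6: ecx=51*6=306
mov [44], edx → M[44]=38
mov [60], ecx → M[60]=306
after shr edx, 4: edx=38>>4=2
after shl edx, 1: edx=2<<1=4
halt.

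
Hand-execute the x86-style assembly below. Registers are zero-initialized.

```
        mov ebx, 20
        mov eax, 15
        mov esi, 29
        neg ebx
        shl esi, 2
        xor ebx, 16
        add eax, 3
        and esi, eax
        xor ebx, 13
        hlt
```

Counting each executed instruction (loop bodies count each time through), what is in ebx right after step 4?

after mov ebx, 20: ebx=20
after mov eax, 15: eax=15
after mov esi, 29: esi=29
after neg ebx: ebx=-(20)=-20
After step 4: ebx = -20.

-20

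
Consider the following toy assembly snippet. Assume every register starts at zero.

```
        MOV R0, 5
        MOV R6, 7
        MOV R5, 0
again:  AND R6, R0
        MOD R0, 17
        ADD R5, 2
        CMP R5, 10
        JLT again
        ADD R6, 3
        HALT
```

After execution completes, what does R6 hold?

R0=5
R6=7
R5=0
R6=7&5=5
R0=5%17=5
R5=0+2=2
CMP R5, 10  (cmp 2,10)
JLT again: taken
R6=5&5=5
R0=5%17=5
R5=2+2=4
CMP R5, 10  (cmp 4,10)
JLT again: taken
R6=5&5=5
R0=5%17=5
R5=4+2=6
CMP R5, 10  (cmp 6,10)
JLT again: taken
R6=5&5=5
R0=5%17=5
R5=6+2=8
CMP R5, 10  (cmp 8,10)
JLT again: taken
R6=5&5=5
R0=5%17=5
R5=8+2=10
CMP R5, 10  (cmp 10,10)
JLT again: not taken
R6=5+3=8
halt.

8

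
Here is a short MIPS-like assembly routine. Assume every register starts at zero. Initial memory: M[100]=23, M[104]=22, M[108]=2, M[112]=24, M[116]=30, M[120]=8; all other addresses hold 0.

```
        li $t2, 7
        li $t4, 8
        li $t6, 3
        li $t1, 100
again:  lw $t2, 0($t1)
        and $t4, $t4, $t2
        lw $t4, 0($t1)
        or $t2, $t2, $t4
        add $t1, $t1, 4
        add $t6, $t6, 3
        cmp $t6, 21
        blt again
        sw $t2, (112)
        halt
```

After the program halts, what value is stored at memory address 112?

$t2=7
$t4=8
$t6=3
$t1=100
$t2=M[100]=23
$t4=8&23=0
$t4=M[100]=23
$t2=23|23=23
$t1=100+4=104
$t6=3+3=6
cmp $t6, 21  (cmp 6,21)
blt again: taken
$t2=M[104]=22
$t4=23&22=22
$t4=M[104]=22
$t2=22|22=22
$t1=104+4=108
$t6=6+3=9
cmp $t6, 21  (cmp 9,21)
blt again: taken
$t2=M[108]=2
$t4=22&2=2
$t4=M[108]=2
$t2=2|2=2
$t1=108+4=112
$t6=9+3=12
cmp $t6, 21  (cmp 12,21)
blt again: taken
$t2=M[112]=24
$t4=2&24=0
$t4=M[112]=24
$t2=24|24=24
$t1=112+4=116
$t6=12+3=15
cmp $t6, 21  (cmp 15,21)
blt again: taken
$t2=M[116]=30
$t4=24&30=24
$t4=M[116]=30
$t2=30|30=30
$t1=116+4=120
$t6=15+3=18
cmp $t6, 21  (cmp 18,21)
blt again: taken
$t2=M[120]=8
$t4=30&8=8
$t4=M[120]=8
$t2=8|8=8
$t1=120+4=124
$t6=18+3=21
cmp $t6, 21  (cmp 21,21)
blt again: not taken
sw $t2, (112) → M[112]=8
halt.

8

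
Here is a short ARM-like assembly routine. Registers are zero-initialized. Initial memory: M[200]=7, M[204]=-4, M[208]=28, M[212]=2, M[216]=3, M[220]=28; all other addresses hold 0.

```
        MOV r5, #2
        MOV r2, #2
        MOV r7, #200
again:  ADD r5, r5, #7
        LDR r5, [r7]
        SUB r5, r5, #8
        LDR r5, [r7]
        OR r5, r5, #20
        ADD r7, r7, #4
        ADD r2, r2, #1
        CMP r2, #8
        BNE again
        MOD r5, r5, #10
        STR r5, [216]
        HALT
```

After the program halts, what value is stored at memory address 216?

8

r5=2
r2=2
r7=200
r5=2+7=9
r5=M[200]=7
r5=7-8=-1
r5=M[200]=7
r5=7|20=23
r7=200+4=204
r2=2+1=3
CMP r2, #8  (cmp 3,8)
BNE again: taken
r5=23+7=30
r5=M[204]=-4
r5=(-4)-8=-12
r5=M[204]=-4
r5=(-4)|20=-4
r7=204+4=208
r2=3+1=4
CMP r2, #8  (cmp 4,8)
BNE again: taken
r5=(-4)+7=3
r5=M[208]=28
r5=28-8=20
r5=M[208]=28
r5=28|20=28
r7=208+4=212
r2=4+1=5
CMP r2, #8  (cmp 5,8)
BNE again: taken
r5=28+7=35
r5=M[212]=2
r5=2-8=-6
r5=M[212]=2
r5=2|20=22
r7=212+4=216
r2=5+1=6
CMP r2, #8  (cmp 6,8)
BNE again: taken
r5=22+7=29
r5=M[216]=3
r5=3-8=-5
r5=M[216]=3
r5=3|20=23
r7=216+4=220
r2=6+1=7
CMP r2, #8  (cmp 7,8)
BNE again: taken
r5=23+7=30
r5=M[220]=28
r5=28-8=20
r5=M[220]=28
r5=28|20=28
r7=220+4=224
r2=7+1=8
CMP r2, #8  (cmp 8,8)
BNE again: not taken
r5=28%10=8
STR r5, [216] → M[216]=8
halt.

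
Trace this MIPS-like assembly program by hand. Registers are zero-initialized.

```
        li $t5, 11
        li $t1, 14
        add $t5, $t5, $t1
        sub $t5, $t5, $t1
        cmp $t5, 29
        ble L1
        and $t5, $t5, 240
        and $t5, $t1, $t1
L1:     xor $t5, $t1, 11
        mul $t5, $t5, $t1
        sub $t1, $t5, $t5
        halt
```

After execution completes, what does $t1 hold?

0

after li $t5, 11: $t5=11
after li $t1, 14: $t1=14
after add $t5, $t5, $t1: $t5=11+14=25
after sub $t5, $t5, $t1: $t5=25-14=11
cmp $t5, 29  (cmp 11,29)
ble L1: taken
after xor $t5, $t1, 11: $t5=14^11=5
after mul $t5, $t5, $t1: $t5=5*14=70
after sub $t1, $t5, $t5: $t1=70-70=0
halt.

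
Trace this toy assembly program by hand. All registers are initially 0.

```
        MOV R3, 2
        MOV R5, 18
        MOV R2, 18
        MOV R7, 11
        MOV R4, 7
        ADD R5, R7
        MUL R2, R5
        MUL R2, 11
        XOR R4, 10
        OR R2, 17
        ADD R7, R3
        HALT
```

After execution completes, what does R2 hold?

after MOV R3, 2: R3=2
after MOV R5, 18: R5=18
after MOV R2, 18: R2=18
after MOV R7, 11: R7=11
after MOV R4, 7: R4=7
after ADD R5, R7: R5=18+11=29
after MUL R2, R5: R2=18*29=522
after MUL R2, 11: R2=522*11=5742
after XOR R4, 10: R4=7^10=13
after OR R2, 17: R2=5742|17=5759
after ADD R7, R3: R7=11+2=13
halt.

5759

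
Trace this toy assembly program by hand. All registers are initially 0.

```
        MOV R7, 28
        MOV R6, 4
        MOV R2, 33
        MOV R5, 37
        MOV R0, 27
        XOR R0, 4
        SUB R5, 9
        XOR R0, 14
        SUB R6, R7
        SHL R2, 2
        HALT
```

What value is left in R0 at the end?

17

MOV R7, 28 → R7=28
MOV R6, 4 → R6=4
MOV R2, 33 → R2=33
MOV R5, 37 → R5=37
MOV R0, 27 → R0=27
XOR R0, 4 → R0=27^4=31
SUB R5, 9 → R5=37-9=28
XOR R0, 14 → R0=31^14=17
SUB R6, R7 → R6=4-28=-24
SHL R2, 2 → R2=33<<2=132
halt.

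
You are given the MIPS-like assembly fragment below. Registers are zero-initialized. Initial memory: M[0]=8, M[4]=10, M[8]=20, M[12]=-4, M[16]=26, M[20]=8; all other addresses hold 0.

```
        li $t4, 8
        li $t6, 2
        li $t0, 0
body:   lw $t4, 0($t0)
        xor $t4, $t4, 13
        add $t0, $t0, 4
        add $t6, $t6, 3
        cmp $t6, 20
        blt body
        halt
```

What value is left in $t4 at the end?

5

li $t4, 8 → $t4=8
li $t6, 2 → $t6=2
li $t0, 0 → $t0=0
lw $t4, 0($t0) → $t4=M[0]=8
xor $t4, $t4, 13 → $t4=8^13=5
add $t0, $t0, 4 → $t0=0+4=4
add $t6, $t6, 3 → $t6=2+3=5
cmp $t6, 20  (cmp 5,20)
blt body: taken
lw $t4, 0($t0) → $t4=M[4]=10
xor $t4, $t4, 13 → $t4=10^13=7
add $t0, $t0, 4 → $t0=4+4=8
add $t6, $t6, 3 → $t6=5+3=8
cmp $t6, 20  (cmp 8,20)
blt body: taken
lw $t4, 0($t0) → $t4=M[8]=20
xor $t4, $t4, 13 → $t4=20^13=25
add $t0, $t0, 4 → $t0=8+4=12
add $t6, $t6, 3 → $t6=8+3=11
cmp $t6, 20  (cmp 11,20)
blt body: taken
lw $t4, 0($t0) → $t4=M[12]=-4
xor $t4, $t4, 13 → $t4=(-4)^13=-15
add $t0, $t0, 4 → $t0=12+4=16
add $t6, $t6, 3 → $t6=11+3=14
cmp $t6, 20  (cmp 14,20)
blt body: taken
lw $t4, 0($t0) → $t4=M[16]=26
xor $t4, $t4, 13 → $t4=26^13=23
add $t0, $t0, 4 → $t0=16+4=20
add $t6, $t6, 3 → $t6=14+3=17
cmp $t6, 20  (cmp 17,20)
blt body: taken
lw $t4, 0($t0) → $t4=M[20]=8
xor $t4, $t4, 13 → $t4=8^13=5
add $t0, $t0, 4 → $t0=20+4=24
add $t6, $t6, 3 → $t6=17+3=20
cmp $t6, 20  (cmp 20,20)
blt body: not taken
halt.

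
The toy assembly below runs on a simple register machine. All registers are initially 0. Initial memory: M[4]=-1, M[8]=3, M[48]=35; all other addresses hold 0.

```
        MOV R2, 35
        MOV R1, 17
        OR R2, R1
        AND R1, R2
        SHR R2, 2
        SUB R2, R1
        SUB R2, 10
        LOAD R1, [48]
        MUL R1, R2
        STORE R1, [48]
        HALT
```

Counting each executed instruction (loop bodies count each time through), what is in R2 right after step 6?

-5

R2=35
R1=17
R2=35|17=51
R1=17&51=17
R2=51>>2=12
R2=12-17=-5
After step 6: R2 = -5.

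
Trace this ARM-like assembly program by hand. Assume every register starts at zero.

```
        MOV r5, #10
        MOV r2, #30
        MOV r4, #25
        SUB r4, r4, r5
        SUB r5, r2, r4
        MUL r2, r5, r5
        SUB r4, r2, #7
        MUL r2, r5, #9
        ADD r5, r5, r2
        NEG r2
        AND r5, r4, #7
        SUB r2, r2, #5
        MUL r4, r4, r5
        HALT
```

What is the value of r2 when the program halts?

MOV r5, #10 → r5=10
MOV r2, #30 → r2=30
MOV r4, #25 → r4=25
SUB r4, r4, r5 → r4=25-10=15
SUB r5, r2, r4 → r5=30-15=15
MUL r2, r5, r5 → r2=15*15=225
SUB r4, r2, #7 → r4=225-7=218
MUL r2, r5, #9 → r2=15*9=135
ADD r5, r5, r2 → r5=15+135=150
NEG r2 → r2=-(135)=-135
AND r5, r4, #7 → r5=218&7=2
SUB r2, r2, #5 → r2=(-135)-5=-140
MUL r4, r4, r5 → r4=218*2=436
halt.

-140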